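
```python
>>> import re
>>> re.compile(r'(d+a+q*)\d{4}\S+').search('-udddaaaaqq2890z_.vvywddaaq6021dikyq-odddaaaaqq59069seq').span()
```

This matches one or more of the literal 'd', then one or more of the literal 'a', then zero or more of a literal 'q' (captured); then exactly 4 of a digit, then one or more of a non-whitespace character.
The match spans [2:55] → 'dddaaaaqq2890z_.vvywddaaq6021dikyq-odddaaaaqq59069seq'.

(2, 55)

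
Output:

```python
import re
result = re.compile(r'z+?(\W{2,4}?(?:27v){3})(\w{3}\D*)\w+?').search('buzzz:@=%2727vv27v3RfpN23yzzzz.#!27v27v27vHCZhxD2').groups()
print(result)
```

('.#!27v27v27v', 'HCZhxD')

This matches one or more of a literal 'z' (lazy); then 2 to 4 of a non-word character (lazy), then the literal '27v' repeated 3 times (captured); then exactly 3 of a word character, then zero or more of a non-digit (captured); then one or more of a word character (lazy).
`search` walks the string left to right and returns the first match it finds.
The match spans [26:49] → 'zzzz.#!27v27v27vHCZhxD2'.
Captured: group 1 = '.#!27v27v27v', group 2 = 'HCZhxD'.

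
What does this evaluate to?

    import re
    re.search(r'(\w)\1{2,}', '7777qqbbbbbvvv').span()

(0, 4)

A backreference is literal: `\1` must see the identical characters the first group matched.
The match spans [0:4] → '7777'.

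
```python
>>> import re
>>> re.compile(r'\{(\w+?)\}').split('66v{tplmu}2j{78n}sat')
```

['66v', 'tplmu', '2j', '78n', 'sat']

Matches to split on: at [3:10] → '{tplmu}'; at [12:17] → '{78n}'.
The group in the pattern means `split` returns the separators' captures alongside the pieces.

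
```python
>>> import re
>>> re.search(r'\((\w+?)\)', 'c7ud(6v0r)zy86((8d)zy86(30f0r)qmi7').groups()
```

The match spans [4:10] → '(6v0r)'.
Captured: group 1 = '6v0r'.

('6v0r',)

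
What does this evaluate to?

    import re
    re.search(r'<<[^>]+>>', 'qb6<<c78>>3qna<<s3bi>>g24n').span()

`search` walks the string left to right and returns the first match it finds.
The match spans [3:10] → '<<c78>>'.

(3, 10)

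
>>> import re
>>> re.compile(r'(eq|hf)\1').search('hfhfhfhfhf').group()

'hfhf'

A backreference is literal: `\1` must see the identical characters the first group matched.
`re.search` scans for the first position where the pattern succeeds.
The match spans [0:4] → 'hfhf'.
Captured: group 1 = 'hf'.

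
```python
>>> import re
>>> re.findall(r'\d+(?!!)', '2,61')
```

['2', '61']

The negative lookaround is zero-width — it rules out positions where the adjacent text would match, without consuming anything.
Walking the string: at [0:1] → '2'; at [2:4] → '61'.
`findall` yields the raw match text (2 of them) because the pattern has no groups.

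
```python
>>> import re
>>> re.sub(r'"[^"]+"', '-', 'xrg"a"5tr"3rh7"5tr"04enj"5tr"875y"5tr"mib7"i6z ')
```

`sub` substitutes '-' at each match site.

'xrg-5tr-5tr-5tr-5tr-i6z '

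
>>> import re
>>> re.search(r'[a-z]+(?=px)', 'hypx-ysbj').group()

The positive lookaround only admits positions where the adjacent text matches; those characters stay outside the span.
`re.search` tries every starting position until one works.
The match spans [0:2] → 'hy'.

'hy'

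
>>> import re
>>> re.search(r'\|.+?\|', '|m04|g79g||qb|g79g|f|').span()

(0, 5)

The match spans [0:5] → '|m04|'.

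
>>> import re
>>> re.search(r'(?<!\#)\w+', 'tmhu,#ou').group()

'tmhu'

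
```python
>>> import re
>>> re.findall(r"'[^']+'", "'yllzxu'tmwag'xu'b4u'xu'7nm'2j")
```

["'yllzxu'", "'xu'", "'xu'"]

`findall` yields the raw match text (3 of them) because the pattern has no groups.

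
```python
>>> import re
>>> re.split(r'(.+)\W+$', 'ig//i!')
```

['', 'ig//i', '']

The pattern matches one or more of any character (captured); then one or more of a non-word character; then anchored at the end.
Matches to split on: at [0:6] → 'ig//i!'.
With a capturing group present, the delimiter's captured portion is kept in the result list.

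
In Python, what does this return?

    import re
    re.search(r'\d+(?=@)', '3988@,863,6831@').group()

'3988'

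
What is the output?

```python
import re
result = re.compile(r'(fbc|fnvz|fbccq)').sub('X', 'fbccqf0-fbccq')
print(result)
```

Branches in `(...|...)` are attempted left-to-right; the first branch that allows the whole pattern to succeed is taken.
`sub` substitutes 'X' at each match site.

Xcqf0-Xcq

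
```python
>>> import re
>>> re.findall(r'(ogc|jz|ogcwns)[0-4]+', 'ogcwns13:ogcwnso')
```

['ogcwns']

Matches: at [0:8] match 'ogcwns13', group 1 = 'ogcwns'.
`findall` collects group 1 from the one match (1 total).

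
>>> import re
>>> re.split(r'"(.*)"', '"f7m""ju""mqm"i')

['', 'f7m""ju""mqm', 'i']

Matches to split on: at [0:14] → '"f7m""ju""mqm"'.
The group in the pattern means `split` returns the separators' captures alongside the pieces.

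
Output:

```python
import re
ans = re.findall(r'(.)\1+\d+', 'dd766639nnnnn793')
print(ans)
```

The backreference `\1` re-matches whatever the first group consumed, character for character.
Matches: at [0:8] match 'dd766639', group 1 = 'd'; at [8:16] match 'nnnnn793', group 1 = 'n'.
One capturing group, so `findall` returns just the captured substring from each match — 2 in all.

['d', 'n']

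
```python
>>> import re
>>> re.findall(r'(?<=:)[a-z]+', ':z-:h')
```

The `(?=…)`/`(?<=…)` assertion just peeks at neighbouring text; it doesn't advance the match position.
Since nothing is captured, `findall` lists the 2 matched substrings directly.

['z', 'h']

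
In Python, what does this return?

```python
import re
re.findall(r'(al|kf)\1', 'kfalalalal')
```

`\1` is not a pattern — it's the concrete string captured by group 1, re-applied verbatim.
Matches: at [2:6] match 'alal', group 1 = 'al'; at [6:10] match 'alal', group 1 = 'al'.
One capturing group, so `findall` returns just the captured substring from each match — 2 in all.

['al', 'al']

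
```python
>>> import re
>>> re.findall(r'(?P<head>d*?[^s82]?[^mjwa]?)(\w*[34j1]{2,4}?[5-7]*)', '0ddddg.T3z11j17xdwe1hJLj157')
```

[('ddddg.', 'T3z11j17xdwe1hJLj157')]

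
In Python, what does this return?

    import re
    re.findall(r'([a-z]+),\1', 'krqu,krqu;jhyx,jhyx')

['krqu', 'jhyx']

The backreference `\1` re-matches whatever the first group consumed, character for character.
Scanning left to right: at [0:9] match 'krqu,krqu', group 1 = 'krqu'; at [10:19] match 'jhyx,jhyx', group 1 = 'jhyx'.
`findall` collects group 1 from each match (2 total).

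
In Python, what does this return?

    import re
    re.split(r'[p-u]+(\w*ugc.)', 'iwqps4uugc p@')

['iw', '4uugc ', 'p@']

The pattern matches one or more of a character in [p-u]; then zero or more of a word character, then the literal 'ugc', then any character (captured).
Matches to split on: at [2:11] → 'qps4uugc '.
`re.split` interleaves the captured-group text with the surrounding fragments.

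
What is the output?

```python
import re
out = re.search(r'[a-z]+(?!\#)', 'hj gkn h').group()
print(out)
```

hj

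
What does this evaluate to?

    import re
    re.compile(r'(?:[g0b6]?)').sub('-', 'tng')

'-t-n--'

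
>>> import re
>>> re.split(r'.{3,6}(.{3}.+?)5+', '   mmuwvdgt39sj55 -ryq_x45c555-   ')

['', 'wvdgt39sj', '', 'x45c', '-   ']

This matches 3 to 6 of any character; then exactly 3 of any character, then one or more of any character (lazy) (captured); then one or more of a literal '5'.
With the lazy modifier that quantifier settles for the fewest repetitions that let the rest of the pattern succeed (the atoms after it are unaffected and can still be greedy).
Matches to split on: at [0:17] → '   mmuwvdgt39sj55'; at [17:30] → ' -ryq_x45c555'.
Because the pattern has a capturing group, `split` also inserts each captured text between the pieces.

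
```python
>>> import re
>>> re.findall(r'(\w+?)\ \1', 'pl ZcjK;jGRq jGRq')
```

['jGRq']

A backreference is literal: `\1` must see the identical characters the first group matched.
Because there's exactly one group, `findall` drops the full match and keeps group 1 from the one hit.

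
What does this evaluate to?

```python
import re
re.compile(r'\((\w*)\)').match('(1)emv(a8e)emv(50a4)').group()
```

'(1)'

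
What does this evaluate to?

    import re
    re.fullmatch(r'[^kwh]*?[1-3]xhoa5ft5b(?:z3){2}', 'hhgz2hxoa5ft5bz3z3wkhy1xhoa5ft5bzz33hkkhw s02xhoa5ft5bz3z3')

None

This matches zero or more of any character except [kwh] (lazy), then a character in [1-3]; then the literal 'xho', then the literal 'a5f'; then the literal 't5b', then the literal 'z3' repeated 2 times.
`re.fullmatch` is like wrapping the pattern in `^…$` (in single-line mode).
Here there's no way to consume every character, so the call returns None.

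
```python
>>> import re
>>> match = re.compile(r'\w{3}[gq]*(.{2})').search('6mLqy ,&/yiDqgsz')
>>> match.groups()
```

Pattern: exactly 3 of a word character, then zero or more of one of [gq]; then exactly 2 of any character (captured).
`re.search` tries every starting position until one works.
The match spans [0:6] → '6mLqy '.
Captured: group 1 = 'y '.

('y ',)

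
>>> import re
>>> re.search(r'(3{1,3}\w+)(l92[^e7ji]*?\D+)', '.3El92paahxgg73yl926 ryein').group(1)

The match spans [1:26] → '3El92paahxgg73yl926 ryein'.
Captured: group 1 = '3El92paahxgg73y', group 2 = 'l926 ryein'.

'3El92paahxgg73y'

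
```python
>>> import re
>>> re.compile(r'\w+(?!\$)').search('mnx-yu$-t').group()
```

'mnx'

`(?!…)`/`(?<!…)` only lets a position through if the neighbouring text does NOT match; no characters are consumed.
`search` walks the string left to right and returns the first match it finds.
The match spans [0:3] → 'mnx'.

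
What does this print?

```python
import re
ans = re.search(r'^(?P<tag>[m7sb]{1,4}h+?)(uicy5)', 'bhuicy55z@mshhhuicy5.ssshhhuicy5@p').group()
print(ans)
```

bhuicy5

This matches anchored at the start of the string; then 1 to 4 of one of [m7sb], then one or more of the literal 'h' (lazy) (captured as 'tag'); then the literal 'ui', then the literal 'cy5' (captured).
The match spans [0:7] → 'bhuicy5'.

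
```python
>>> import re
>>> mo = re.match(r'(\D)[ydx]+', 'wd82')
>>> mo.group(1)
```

'w'

The pattern matches a non-digit (captured); then one or more of one of [ydx].
`match` is anchored at position 0; if the pattern doesn't fit there, it returns None.
The match spans [0:2] → 'wd'.
Captured: group 1 = 'w'.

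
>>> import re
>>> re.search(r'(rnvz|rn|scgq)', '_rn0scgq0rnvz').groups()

('rn',)

The match spans [1:3] → 'rn'.
Captured: group 1 = 'rn'.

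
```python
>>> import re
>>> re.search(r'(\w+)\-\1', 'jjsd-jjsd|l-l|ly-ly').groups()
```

After group 1 captures some text, `\1` only succeeds where that same text appears again.
`re.search` tries every starting position until one works.
The match spans [0:9] → 'jjsd-jjsd'.
Captured: group 1 = 'jjsd'.

('jjsd',)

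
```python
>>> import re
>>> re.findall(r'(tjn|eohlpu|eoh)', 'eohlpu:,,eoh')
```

['eohlpu', 'eoh']

`|` is ordered: at each position the engine commits to the first alternative that works.
One capturing group, so `findall` returns just the captured substring from each match — 2 in all.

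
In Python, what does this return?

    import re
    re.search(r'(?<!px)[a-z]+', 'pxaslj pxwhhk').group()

'pxaslj'

`(?!…)`/`(?<!…)` only lets a position through if the neighbouring text does NOT match; no characters are consumed.
Unlike `match`, `search` isn't anchored — it looks for the pattern anywhere in the string.
The match spans [0:6] → 'pxaslj'.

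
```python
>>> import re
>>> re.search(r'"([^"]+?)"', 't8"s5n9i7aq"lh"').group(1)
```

's5n9i7aq'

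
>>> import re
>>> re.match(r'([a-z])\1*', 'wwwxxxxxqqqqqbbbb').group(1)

'w'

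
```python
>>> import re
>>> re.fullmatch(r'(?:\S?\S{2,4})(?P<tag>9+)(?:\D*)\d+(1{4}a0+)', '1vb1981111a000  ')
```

The pattern matches optionally a non-whitespace character, then 2 to 4 of a non-whitespace character (non-capturing group); then one or more of a literal '9' (captured as 'tag'); then zero or more of a non-digit (non-capturing group); then one or more of a digit; then exactly 4 of the literal '1', then the literal 'a', then one or more of a literal '0' (captured).
For `fullmatch`, every character of the input must be accounted for by the pattern.
Here the string isn't matched end-to-end, so the call returns None.

None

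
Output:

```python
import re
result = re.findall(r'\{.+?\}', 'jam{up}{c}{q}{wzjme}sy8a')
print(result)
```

['{up}', '{c}', '{q}', '{wzjme}']

Lazy quantifiers expand one character at a time until the remainder of the pattern can match.
Since nothing is captured, `findall` lists the 4 matched substrings directly.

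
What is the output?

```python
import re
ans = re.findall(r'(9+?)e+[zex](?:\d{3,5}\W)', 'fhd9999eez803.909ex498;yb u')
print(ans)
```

With a single group, `findall` returns only what that group captured — 2 items.

['9999', '9']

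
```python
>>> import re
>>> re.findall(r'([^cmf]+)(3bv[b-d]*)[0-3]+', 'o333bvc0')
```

[('o33', '3bvc')]

With 2 capturing groups, `findall` returns a 2-tuple per match.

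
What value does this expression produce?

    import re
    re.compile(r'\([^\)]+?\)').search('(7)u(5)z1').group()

`re.search` tries every starting position until one works.
The match spans [0:3] → '(7)'.

'(7)'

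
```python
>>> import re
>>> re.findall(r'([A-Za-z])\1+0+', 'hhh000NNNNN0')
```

['h', 'N']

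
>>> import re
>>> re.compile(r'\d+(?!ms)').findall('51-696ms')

`(?!…)`/`(?<!…)` only lets a position through if the neighbouring text does NOT match; no characters are consumed.
No capturing groups, so `findall` returns the 2 full match strings.

['51', '69']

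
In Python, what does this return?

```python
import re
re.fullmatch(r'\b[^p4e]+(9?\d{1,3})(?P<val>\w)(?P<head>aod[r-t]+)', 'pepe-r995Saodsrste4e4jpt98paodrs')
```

None

`fullmatch` succeeds only if the pattern covers the string from start to end.
Here there's no way to consume every character, so the call returns None.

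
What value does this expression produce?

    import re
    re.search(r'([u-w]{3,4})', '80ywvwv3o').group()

This matches 3 to 4 of a character in [u-w] (captured).
The match spans [3:7] → 'wvwv'.

'wvwv'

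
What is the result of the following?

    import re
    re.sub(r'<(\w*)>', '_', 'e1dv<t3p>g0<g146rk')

'e1dv_g0<g146rk'

Matches: at [4:9] → '<t3p>'.
Each match is replaced by '_'.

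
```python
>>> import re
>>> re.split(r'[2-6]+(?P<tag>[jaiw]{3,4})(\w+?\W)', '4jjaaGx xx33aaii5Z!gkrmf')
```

['', 'jjaa', 'Gx ', 'xx', 'aaii', '5Z!', 'gkrmf']

`re.split` interleaves the captured-group text with the surrounding fragments.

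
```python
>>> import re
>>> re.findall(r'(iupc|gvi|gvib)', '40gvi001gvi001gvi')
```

Because there's exactly one group, `findall` drops the full match and keeps group 1 from each hit.

['gvi', 'gvi', 'gvi']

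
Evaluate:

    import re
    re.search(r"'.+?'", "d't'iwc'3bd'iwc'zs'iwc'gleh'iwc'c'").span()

The `?` after the quantifier makes it lazy — it takes as little as possible before letting the rest of the pattern try.
The match spans [1:4] → "'t'".

(1, 4)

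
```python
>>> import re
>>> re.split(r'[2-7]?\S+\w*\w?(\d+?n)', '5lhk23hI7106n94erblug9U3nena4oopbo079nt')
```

['', '9n', 't']

This matches optionally a character in [2-7], then one or more of a non-whitespace character; then zero or more of a word character, then optionally a word character; then one or more of a digit (lazy), then the literal 'n' (captured).
`re.split` interleaves the captured-group text with the surrounding fragments.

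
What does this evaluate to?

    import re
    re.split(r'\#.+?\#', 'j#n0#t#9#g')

['j', 't', 'g']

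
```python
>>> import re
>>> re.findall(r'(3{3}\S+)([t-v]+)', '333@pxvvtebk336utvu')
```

[('333@pxvvtebk336utv', 'u')]

The pattern matches exactly 3 of the literal '3', then one or more of a non-whitespace character (captured); then one or more of a character in [t-v] (captured).
Scanning left to right: at [0:19] match '333@pxvvtebk336utvu', groups = ('333@pxvvtebk336utv', 'u').
`findall` packs the 2 group values into a tuple for every match.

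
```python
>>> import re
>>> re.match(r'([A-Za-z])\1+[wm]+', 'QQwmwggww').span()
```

`\1` has to match the exact text group 1 already captured.
`match` is anchored at position 0; if the pattern doesn't fit there, it returns None.
The match spans [0:5] → 'QQwmw'.
Captured: group 1 = 'Q'.

(0, 5)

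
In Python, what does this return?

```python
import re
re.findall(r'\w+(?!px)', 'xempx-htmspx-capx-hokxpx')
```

A negative assertion filters positions out without eating any characters.
Walking the string: at [0:5] → 'xempx'; at [6:12] → 'htmspx'; at [13:17] → 'capx'; at [18:24] → 'hokxpx'.
No capturing groups, so `findall` returns the 4 full match strings.

['xempx', 'htmspx', 'capx', 'hokxpx']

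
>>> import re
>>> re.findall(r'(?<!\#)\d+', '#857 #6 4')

A negative assertion filters positions out without eating any characters.
Matches: at [2:4] → '57'; at [8:9] → '4'.
No capturing groups, so `findall` returns the 2 full match strings.

['57', '4']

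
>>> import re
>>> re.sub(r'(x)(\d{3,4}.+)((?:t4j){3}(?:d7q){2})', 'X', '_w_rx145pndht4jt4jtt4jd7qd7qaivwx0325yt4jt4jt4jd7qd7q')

'_w_rX'

The pattern matches a literal 'x' (captured); then 3 to 4 of a digit, then one or more of any character (captured); then the literal 't4j' repeated 3 times, then the literal 'd7q' repeated 2 times (captured).
Matches: at [4:53] → 'x145pndht4jt4jtt4jd7qd7qaivwx0325yt4jt4jt4jd7qd7q'.
Each match is replaced by 'X'.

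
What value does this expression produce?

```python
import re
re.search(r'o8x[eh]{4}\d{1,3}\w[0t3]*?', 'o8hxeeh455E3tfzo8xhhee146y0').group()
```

'o8xhhee146y'

The pattern matches the literal 'o8x', then exactly 4 of one of [eh]; then 1 to 3 of a digit, then a word character, then zero or more of one of [0t3] (lazy).
`re.search` scans for the first position where the pattern succeeds.
The match spans [15:26] → 'o8xhhee146y'.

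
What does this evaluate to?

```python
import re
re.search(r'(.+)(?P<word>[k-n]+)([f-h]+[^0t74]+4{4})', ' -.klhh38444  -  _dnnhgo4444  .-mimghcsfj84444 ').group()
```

' -.klhh38444  -  _dnnhgo4444  .-mimghcsfj84444'

The pattern matches one or more of any character (captured); then one or more of a character in [k-n] (captured as 'word'); then one or more of a character in [f-h], then one or more of any character except [0t74], then exactly 4 of a literal '4' (captured).
The match spans [0:46] → ' -.klhh38444  -  _dnnhgo4444  .-mimghcsfj84444'.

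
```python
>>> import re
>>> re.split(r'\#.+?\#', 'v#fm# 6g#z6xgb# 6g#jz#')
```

['v', ' 6g', ' 6g', '']

A non-greedy quantifier consumes as few characters as it can — just enough that the remainder of the pattern still matches from where it stops; whatever follows it matches normally.
The string is cut at each match, leaving 4 pieces.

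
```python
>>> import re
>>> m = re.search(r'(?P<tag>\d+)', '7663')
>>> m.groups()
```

The match spans [0:4] → '7663'.
Captured: group 1 = '7663'.

('7663',)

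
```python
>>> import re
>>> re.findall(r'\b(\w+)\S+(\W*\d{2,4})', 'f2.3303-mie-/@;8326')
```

[('f2', '26')]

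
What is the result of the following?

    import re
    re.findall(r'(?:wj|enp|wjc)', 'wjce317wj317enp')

`|` is ordered: at each position the engine commits to the first alternative that works.
Walking the string: at [0:2] → 'wj'; at [7:9] → 'wj'; at [12:15] → 'enp'.
`findall` yields the raw match text (3 of them) because the pattern has no groups.

['wj', 'wj', 'enp']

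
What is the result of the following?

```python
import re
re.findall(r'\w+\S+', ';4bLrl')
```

['4bLrl']

This matches one or more of a word character; then one or more of a non-whitespace character.
Walking the string: at [1:6] → '4bLrl'.
No capturing groups, so `findall` returns the 1 full match string.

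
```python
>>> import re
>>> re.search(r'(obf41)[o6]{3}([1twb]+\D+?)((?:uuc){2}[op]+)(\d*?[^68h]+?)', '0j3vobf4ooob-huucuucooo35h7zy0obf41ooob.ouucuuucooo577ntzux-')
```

None

Pattern: the literal 'obf', then the literal '41' (captured); then exactly 3 of one of [o6]; then one or more of one of [1twb], then one or more of a non-digit (lazy) (captured); then the literal 'uuc' repeated 2 times, then one or more of one of [op] (captured); then zero or more of a digit (lazy), then one or more of any character except [68h] (lazy) (captured).
`re.search` tries every starting position until one works.
Here the pattern never matches, so the call returns None.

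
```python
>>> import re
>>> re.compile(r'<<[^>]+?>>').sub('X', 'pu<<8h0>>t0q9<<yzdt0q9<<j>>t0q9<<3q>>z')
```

'puXt0q9Xt0q9Xz'

Matches: at [2:9] → '<<8h0>>'; at [13:27] → '<<yzdt0q9<<j>>'; at [31:37] → '<<3q>>'.
Every occurrence is swapped for 'X'.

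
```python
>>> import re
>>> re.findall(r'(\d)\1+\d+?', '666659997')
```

The backreference `\1` re-matches whatever the first group consumed, character for character.
Because there's exactly one group, `findall` drops the full match and keeps group 1 from each hit.

['6', '9']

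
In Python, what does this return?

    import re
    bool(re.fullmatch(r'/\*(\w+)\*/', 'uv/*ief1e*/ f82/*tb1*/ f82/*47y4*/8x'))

False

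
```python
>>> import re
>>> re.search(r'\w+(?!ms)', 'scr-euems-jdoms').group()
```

'scr'

A negative assertion filters positions out without eating any characters.
`re.search` scans for the first position where the pattern succeeds.
The match spans [0:3] → 'scr'.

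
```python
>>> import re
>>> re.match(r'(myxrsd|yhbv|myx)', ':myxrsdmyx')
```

With `match`, the pattern is implicitly anchored at the beginning.
Here the pattern fails at index 0, so the call returns None.

None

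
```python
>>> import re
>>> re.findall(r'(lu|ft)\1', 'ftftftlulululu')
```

`\1` is not a pattern — it's the concrete string captured by group 1, re-applied verbatim.
Matches: at [0:4] match 'ftft', group 1 = 'ft'; at [6:10] match 'lulu', group 1 = 'lu'; at [10:14] match 'lulu', group 1 = 'lu'.
With a single group, `findall` returns only what that group captured — 3 items.

['ft', 'lu', 'lu']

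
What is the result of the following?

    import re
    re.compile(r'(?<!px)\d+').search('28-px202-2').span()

(0, 2)

`(?!…)`/`(?<!…)` only lets a position through if the neighbouring text does NOT match; no characters are consumed.
Unlike `match`, `search` isn't anchored — it looks for the pattern anywhere in the string.
The match spans [0:2] → '28'.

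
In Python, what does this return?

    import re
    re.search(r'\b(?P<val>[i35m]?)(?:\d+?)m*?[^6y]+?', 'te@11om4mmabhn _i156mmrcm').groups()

('',)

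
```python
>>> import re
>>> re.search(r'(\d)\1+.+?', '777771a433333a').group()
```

'777771'

After group 1 captures some text, `\1` only succeeds where that same text appears again.
`re.search` tries every starting position until one works.
The match spans [0:6] → '777771'.
Captured: group 1 = '7'.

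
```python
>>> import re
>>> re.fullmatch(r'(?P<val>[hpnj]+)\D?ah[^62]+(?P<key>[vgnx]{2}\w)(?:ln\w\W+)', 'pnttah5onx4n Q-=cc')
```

The pattern matches one or more of one of [hpnj] (captured as 'val'); then optionally a non-digit, then the literal 'ah', then one or more of any character except [62]; then exactly 2 of one of [vgnx], then a word character (captured as 'key'); then the literal 'ln', then a word character, then one or more of a non-word character (non-capturing group).
`fullmatch` succeeds only if the pattern covers the string from start to end.
Here there's no way to consume every character, so the call returns None.

None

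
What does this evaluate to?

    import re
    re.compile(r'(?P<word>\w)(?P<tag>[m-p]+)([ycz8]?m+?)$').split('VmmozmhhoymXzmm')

The pattern matches a word character (captured as 'word'); then one or more of a character in [m-p] (captured as 'tag'); then optionally one of [ycz8], then one or more of a literal 'm' (lazy) (captured); then anchored at the end.
Matches to split on: at [12:15] → 'zmm'.
With a capturing group present, the delimiter's captured portion is kept in the result list.

['VmmozmhhoymX', 'z', 'm', 'm', '']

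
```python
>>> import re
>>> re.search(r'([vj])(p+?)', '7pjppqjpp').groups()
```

('j', 'p')

The pattern matches one of [vj] (captured); then one or more of a literal 'p' (lazy) (captured).
`search` walks the string left to right and returns the first match it finds.
The match spans [2:4] → 'jp'.
Captured: group 1 = 'j', group 2 = 'p'.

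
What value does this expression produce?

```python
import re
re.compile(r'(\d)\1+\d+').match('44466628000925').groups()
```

('4',)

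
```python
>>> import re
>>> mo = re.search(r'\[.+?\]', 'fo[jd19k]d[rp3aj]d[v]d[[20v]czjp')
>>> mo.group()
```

'[jd19k]'

A `+?`/`*?`/`{m,n}?` starts at its minimum and grows only as far as needed for what follows to match.
`re.search` tries every starting position until one works.
The match spans [2:9] → '[jd19k]'.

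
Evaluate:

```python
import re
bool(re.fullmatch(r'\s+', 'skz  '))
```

`re.fullmatch` requires the pattern to consume the entire string.
Here there's no way to consume every character, so the call returns None, and `bool(None)` is False.

False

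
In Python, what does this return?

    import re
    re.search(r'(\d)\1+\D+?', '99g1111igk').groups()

A backreference is literal: `\1` must see the identical characters the first group matched.
`search` walks the string left to right and returns the first match it finds.
The match spans [0:3] → '99g'.
Captured: group 1 = '9'.

('9',)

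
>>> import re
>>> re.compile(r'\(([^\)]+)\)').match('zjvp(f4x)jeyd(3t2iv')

None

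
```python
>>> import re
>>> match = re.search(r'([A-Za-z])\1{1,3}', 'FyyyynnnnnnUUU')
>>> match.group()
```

'yyyy'

`\1` has to match the exact text group 1 already captured.
`re.search` scans for the first position where the pattern succeeds.
The match spans [1:5] → 'yyyy'.
Captured: group 1 = 'y'.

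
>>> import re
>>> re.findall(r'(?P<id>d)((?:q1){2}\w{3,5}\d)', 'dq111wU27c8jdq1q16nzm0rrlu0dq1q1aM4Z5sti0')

[('d', 'q1q16nzm0'), ('d', 'q1q1aM4Z5')]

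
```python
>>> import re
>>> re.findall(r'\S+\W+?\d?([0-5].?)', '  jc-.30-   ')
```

['0-']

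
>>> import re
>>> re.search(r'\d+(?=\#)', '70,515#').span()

Lookahead/lookbehind check context without consuming it, so the matched span excludes the asserted characters.
`search` walks the string left to right and returns the first match it finds.
The match spans [3:6] → '515'.

(3, 6)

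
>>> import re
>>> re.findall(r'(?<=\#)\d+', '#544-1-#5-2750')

['544', '5']

The `(?=…)`/`(?<=…)` assertion just peeks at neighbouring text; it doesn't advance the match position.
No capturing groups, so `findall` returns the 2 full match strings.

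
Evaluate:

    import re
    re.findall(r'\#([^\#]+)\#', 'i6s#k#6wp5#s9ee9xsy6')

With a single group, `findall` returns only what that group captured — 1 item.

['k']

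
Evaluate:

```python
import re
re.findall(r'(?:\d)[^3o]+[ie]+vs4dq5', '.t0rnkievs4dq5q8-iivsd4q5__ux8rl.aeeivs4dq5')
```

Pattern: a digit (non-capturing group); then one or more of any character except [3o], then one or more of one of [ie]; then the literal 'vs4', then the literal 'dq5'.
With no groups in the pattern, `findall` gives back each whole match — 1 here.

['0rnkievs4dq5q8-iivsd4q5__ux8rl.aeeivs4dq5']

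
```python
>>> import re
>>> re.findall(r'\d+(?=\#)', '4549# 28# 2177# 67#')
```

Lookahead/lookbehind check context without consuming it, so the matched span excludes the asserted characters.
Since nothing is captured, `findall` lists the 4 matched substrings directly.

['4549', '28', '2177', '67']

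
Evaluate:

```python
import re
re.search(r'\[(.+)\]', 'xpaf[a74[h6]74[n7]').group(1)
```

'a74[h6]74[n7'

`re.search` tries every starting position until one works.
The match spans [4:18] → '[a74[h6]74[n7]'.
Captured: group 1 = 'a74[h6]74[n7'.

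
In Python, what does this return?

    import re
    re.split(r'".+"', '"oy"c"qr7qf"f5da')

The string is cut at each match, leaving 2 pieces.

['', 'f5da']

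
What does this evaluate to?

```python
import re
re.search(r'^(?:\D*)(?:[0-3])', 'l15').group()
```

This matches anchored at the start of the string; then zero or more of a non-digit (non-capturing group); then a character in [0-3] (non-capturing group).
The match spans [0:2] → 'l1'.

'l1'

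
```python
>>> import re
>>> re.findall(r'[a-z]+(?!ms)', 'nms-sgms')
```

['nms', 'sgms']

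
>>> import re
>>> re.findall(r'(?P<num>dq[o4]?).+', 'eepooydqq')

['dq']

This matches the literal 'dq', then optionally one of [o4] (captured as 'num'); then one or more of any character.
Walking the string: at [6:9] match 'dqq', group 1 = 'dq'.
One capturing group, so `findall` returns just the captured substring from the one match — 1 in all.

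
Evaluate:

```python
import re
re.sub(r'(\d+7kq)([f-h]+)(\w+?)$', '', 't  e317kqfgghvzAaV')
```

't  e'

This matches one or more of a digit, then the literal '7kq' (captured); then one or more of a character in [f-h] (captured); then one or more of a word character (lazy) (captured); then anchored at the end.
Matches: at [4:18] → '317kqfgghvzAaV'.
Every occurrence is swapped for ''.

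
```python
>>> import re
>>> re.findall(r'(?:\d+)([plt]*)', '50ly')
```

One capturing group, so `findall` returns just the captured substring from the one match — 1 in all.

['l']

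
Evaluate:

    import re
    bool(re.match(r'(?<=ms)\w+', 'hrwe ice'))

False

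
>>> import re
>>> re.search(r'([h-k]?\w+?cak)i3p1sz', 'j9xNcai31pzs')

None

Pattern: optionally a character in [h-k], then one or more of a word character (lazy), then the literal 'cak' (captured); then the literal 'i3p', then the literal '1sz'.
`re.search` tries every starting position until one works.
Here no position works, so the call returns None.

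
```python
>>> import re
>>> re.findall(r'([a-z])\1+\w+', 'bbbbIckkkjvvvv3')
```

['b']

`\1` is not a pattern — it's the concrete string captured by group 1, re-applied verbatim.
Scanning left to right: at [0:15] match 'bbbbIckkkjvvvv3', group 1 = 'b'.
With a single group, `findall` returns only what that group captured — 1 item.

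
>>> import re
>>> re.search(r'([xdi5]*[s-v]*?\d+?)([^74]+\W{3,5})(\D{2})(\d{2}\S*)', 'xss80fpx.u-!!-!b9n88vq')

Pattern: zero or more of one of [xdi5], then zero or more of a character in [s-v] (lazy), then one or more of a digit (lazy) (captured); then one or more of any character except [74], then 3 to 5 of a non-word character (captured); then exactly 2 of a non-digit (captured); then exactly 2 of a digit, then zero or more of a non-whitespace character (captured).
Here nothing in the string fits, so the call returns None.

None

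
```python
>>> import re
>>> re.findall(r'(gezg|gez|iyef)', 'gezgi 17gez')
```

['gezg', 'gez']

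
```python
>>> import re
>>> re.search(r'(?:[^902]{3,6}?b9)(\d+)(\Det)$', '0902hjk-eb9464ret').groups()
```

('464', 'ret')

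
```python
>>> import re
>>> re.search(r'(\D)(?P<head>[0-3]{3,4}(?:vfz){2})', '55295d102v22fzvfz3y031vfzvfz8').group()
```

'y031vfzvfz'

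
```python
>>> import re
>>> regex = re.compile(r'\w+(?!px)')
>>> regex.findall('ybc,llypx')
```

['ybc', 'llypx']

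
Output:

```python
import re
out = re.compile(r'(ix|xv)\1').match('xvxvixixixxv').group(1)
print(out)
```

xv

A backreference is literal: `\1` must see the identical characters the first group matched.
`match` is anchored at position 0; if the pattern doesn't fit there, it returns None.
The match spans [0:4] → 'xvxv'.
Captured: group 1 = 'xv'.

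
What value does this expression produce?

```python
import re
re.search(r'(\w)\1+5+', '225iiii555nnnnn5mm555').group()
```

'225'

`\1` is not a pattern — it's the concrete string captured by group 1, re-applied verbatim.
`re.search` scans for the first position where the pattern succeeds.
The match spans [0:3] → '225'.
Captured: group 1 = '2'.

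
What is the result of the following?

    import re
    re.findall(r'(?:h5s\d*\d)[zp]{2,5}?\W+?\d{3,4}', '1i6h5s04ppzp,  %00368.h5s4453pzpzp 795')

Pattern: the literal 'h5s', then zero or more of a digit, then a digit (non-capturing group); then 2 to 5 of one of [zp] (lazy), then one or more of a non-word character (lazy), then 3 to 4 of a digit.
Walking the string: at [3:20] → 'h5s04ppzp,  %0036'; at [22:38] → 'h5s4453pzpzp 795'.
With no groups in the pattern, `findall` gives back each whole match — 2 here.

['h5s04ppzp,  %0036', 'h5s4453pzpzp 795']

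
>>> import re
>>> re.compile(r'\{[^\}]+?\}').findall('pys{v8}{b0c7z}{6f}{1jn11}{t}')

['{v8}', '{b0c7z}', '{6f}', '{1jn11}', '{t}']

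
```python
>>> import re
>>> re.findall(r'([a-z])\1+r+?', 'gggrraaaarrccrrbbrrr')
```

['g', 'a', 'c', 'b']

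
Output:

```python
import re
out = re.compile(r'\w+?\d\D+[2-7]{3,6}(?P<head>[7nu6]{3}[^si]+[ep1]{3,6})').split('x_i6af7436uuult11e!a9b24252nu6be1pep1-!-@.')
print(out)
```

['', 'uuult11e!a9b24252nu6be1pep1', '-!-@.']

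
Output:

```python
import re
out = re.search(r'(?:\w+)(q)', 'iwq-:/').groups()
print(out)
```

('q',)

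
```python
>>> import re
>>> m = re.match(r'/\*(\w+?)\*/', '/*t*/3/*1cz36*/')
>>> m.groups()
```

('t',)

The match spans [0:5] → '/*t*/'.
Captured: group 1 = 't'.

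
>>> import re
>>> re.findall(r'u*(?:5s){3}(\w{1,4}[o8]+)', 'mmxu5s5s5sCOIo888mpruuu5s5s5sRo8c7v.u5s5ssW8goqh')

['COIo888', 'Ro8']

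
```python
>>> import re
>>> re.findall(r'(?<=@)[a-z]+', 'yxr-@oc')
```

['oc']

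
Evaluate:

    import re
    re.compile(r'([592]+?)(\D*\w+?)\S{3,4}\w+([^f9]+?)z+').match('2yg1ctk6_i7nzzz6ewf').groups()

Pattern: one or more of one of [592] (lazy) (captured); then zero or more of a non-digit, then one or more of a word character (lazy) (captured); then 3 to 4 of a non-whitespace character, then one or more of a word character; then one or more of any character except [f9] (lazy) (captured); then one or more of a literal 'z'.
A `+?`/`*?`/`{m,n}?` starts at its minimum and grows only as far as needed for what follows to match.
`re.match` only tries the pattern at the start of the string.
The match spans [0:15] → '2yg1ctk6_i7nzzz'.
Captured: group 1 = '2', group 2 = 'yg1', group 3 = 'z'.

('2', 'yg1', 'z')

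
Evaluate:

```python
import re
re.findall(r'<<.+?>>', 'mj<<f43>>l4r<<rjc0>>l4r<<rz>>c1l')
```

Walking the string: at [2:9] → '<<f43>>'; at [12:20] → '<<rjc0>>'; at [23:29] → '<<rz>>'.
With no groups in the pattern, `findall` gives back each whole match — 3 here.

['<<f43>>', '<<rjc0>>', '<<rz>>']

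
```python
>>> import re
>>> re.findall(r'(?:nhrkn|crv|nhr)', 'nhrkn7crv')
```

['nhrkn', 'crv']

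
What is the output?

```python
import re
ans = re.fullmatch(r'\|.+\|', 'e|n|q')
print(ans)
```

None

For `fullmatch`, every character of the input must be accounted for by the pattern.
Here the pattern can't cover the whole string, so the call returns None.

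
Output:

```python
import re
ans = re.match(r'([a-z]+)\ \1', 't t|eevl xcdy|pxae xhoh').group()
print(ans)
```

t t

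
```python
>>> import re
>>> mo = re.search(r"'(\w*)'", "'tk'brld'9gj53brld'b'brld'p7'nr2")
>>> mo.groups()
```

('tk',)

`re.search` scans for the first position where the pattern succeeds.
The match spans [0:4] → "'tk'".
Captured: group 1 = 'tk'.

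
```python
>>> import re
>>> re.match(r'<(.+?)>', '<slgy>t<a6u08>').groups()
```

A non-greedy quantifier consumes as few characters as it can — just enough that the remainder of the pattern still matches from where it stops; whatever follows it matches normally.
`match` is anchored at position 0; if the pattern doesn't fit there, it returns None.
The match spans [0:6] → '<slgy>'.
Captured: group 1 = 'slgy'.

('slgy',)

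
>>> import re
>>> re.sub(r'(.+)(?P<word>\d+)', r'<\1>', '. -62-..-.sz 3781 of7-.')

'<. -62-..-.sz 3781 of>-.'

This matches one or more of any character (captured); then one or more of a digit (captured as 'word').
Matches: at [0:21] → '. -62-..-.sz 3781 of7'.
`\1` in the replacement pulls in group 1's text for each match.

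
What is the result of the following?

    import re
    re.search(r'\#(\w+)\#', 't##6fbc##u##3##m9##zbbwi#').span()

(2, 8)

`search` walks the string left to right and returns the first match it finds.
The match spans [2:8] → '#6fbc#'.
Captured: group 1 = '6fbc'.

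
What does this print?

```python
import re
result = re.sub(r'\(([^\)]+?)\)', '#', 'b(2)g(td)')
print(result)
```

b#g#

Every occurrence is swapped for '#'.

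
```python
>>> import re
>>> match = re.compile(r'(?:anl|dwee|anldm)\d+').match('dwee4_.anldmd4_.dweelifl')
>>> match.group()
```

'dwee4'

`match` is anchored at position 0; if the pattern doesn't fit there, it returns None.
The match spans [0:5] → 'dwee4'.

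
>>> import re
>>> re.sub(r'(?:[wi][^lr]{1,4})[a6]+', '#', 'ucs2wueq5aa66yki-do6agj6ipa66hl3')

Pattern: one of [wi], then 1 to 4 of any character except [lr] (non-capturing group); then one or more of one of [a6].
Matches: at [4:13] → 'wueq5aa66'; at [15:21] → 'i-do6a'; at [24:29] → 'ipa66'.
Each match is replaced by '#'.

'ucs2#yk#gj6#hl3'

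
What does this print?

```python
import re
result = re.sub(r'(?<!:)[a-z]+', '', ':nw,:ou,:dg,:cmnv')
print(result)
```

:n,:o,:d,:c

The negative lookaround is zero-width — it rules out positions where the adjacent text would match, without consuming anything.
Every occurrence is swapped for ''.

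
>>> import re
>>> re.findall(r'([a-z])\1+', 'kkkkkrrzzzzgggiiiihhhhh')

['k', 'r', 'z', 'g', 'i', 'h']

`\1` has to match the exact text group 1 already captured.
With a single group, `findall` returns only what that group captured — 6 items.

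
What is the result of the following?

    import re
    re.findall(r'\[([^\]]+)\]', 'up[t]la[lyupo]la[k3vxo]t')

Walking the string: at [2:5] match '[t]', group 1 = 't'; at [7:14] match '[lyupo]', group 1 = 'lyupo'; at [16:23] match '[k3vxo]', group 1 = 'k3vxo'.
One capturing group, so `findall` returns just the captured substring from each match — 3 in all.

['t', 'lyupo', 'k3vxo']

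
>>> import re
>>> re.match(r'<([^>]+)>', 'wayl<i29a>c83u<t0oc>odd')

None

With `match`, the pattern is implicitly anchored at the beginning.
Here the pattern fails at index 0, so the call returns None.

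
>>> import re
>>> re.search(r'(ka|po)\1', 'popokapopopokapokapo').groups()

`\1` has to match the exact text group 1 already captured.
`re.search` scans for the first position where the pattern succeeds.
The match spans [0:4] → 'popo'.
Captured: group 1 = 'po'.

('po',)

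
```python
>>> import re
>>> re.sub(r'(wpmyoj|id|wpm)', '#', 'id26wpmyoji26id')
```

`|` is ordered: at each position the engine commits to the first alternative that works.
Matches: at [0:2] → 'id'; at [4:10] → 'wpmyoj'; at [13:15] → 'id'.
Each match is replaced by '#'.

'#26#i26#'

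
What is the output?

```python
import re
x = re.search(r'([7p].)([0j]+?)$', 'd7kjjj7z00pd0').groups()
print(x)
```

The pattern matches one of [7p], then any character (captured); then one or more of one of [0j] (lazy) (captured); then anchored at the end.
`re.search` scans for the first position where the pattern succeeds.
The match spans [10:13] → 'pd0'.
Captured: group 1 = 'pd', group 2 = '0'.

('pd', '0')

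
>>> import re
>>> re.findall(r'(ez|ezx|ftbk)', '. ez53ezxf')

['ez', 'ez']

`|` is ordered: at each position the engine commits to the first alternative that works.
With a single group, `findall` returns only what that group captured — 2 items.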